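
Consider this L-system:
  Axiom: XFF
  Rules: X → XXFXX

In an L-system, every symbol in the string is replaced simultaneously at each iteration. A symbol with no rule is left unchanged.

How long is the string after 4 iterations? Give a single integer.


Step 0: length = 3
Step 1: length = 7
Step 2: length = 23
Step 3: length = 87
Step 4: length = 343

Answer: 343


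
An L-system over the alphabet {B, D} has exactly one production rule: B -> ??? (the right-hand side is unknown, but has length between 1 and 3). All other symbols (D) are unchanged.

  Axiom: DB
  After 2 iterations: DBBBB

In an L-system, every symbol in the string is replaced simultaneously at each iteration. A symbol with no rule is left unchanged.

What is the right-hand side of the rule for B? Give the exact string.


Trying B -> BB:
  Step 0: DB
  Step 1: DBB
  Step 2: DBBBB
Matches the given result.

Answer: BB


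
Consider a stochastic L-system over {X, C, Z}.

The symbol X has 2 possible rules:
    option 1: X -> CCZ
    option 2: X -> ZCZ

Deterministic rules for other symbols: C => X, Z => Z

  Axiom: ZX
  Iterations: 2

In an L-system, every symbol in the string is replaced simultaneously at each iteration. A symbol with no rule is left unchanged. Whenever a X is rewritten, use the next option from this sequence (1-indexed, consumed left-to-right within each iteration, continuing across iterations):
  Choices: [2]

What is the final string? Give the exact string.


Answer: ZZXZ

Derivation:
Step 0: ZX
Step 1: ZZCZ  (used choices [2])
Step 2: ZZXZ  (used choices [])


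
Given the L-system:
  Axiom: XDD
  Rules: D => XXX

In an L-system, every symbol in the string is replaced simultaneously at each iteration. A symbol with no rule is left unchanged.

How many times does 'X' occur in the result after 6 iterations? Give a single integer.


Step 0: XDD  (1 'X')
Step 1: XXXXXXX  (7 'X')
Step 2: XXXXXXX  (7 'X')
Step 3: XXXXXXX  (7 'X')
Step 4: XXXXXXX  (7 'X')
Step 5: XXXXXXX  (7 'X')
Step 6: XXXXXXX  (7 'X')

Answer: 7


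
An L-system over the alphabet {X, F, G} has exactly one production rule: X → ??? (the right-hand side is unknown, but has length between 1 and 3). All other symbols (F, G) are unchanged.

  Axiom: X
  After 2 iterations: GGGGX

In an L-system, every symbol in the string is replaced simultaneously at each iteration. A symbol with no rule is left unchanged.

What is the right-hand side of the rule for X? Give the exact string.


Answer: GGX

Derivation:
Trying X → GGX:
  Step 0: X
  Step 1: GGX
  Step 2: GGGGX
Matches the given result.


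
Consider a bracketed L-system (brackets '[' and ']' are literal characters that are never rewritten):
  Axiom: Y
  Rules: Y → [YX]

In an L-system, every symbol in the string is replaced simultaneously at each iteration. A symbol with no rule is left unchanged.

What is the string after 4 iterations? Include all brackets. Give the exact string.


Step 0: Y
Step 1: [YX]
Step 2: [[YX]X]
Step 3: [[[YX]X]X]
Step 4: [[[[YX]X]X]X]

Answer: [[[[YX]X]X]X]


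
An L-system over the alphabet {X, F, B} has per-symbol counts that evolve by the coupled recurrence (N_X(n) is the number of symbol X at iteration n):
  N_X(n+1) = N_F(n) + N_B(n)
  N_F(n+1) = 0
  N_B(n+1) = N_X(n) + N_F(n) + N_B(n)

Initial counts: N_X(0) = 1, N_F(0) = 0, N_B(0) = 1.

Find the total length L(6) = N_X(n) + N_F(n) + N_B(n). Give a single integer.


Answer: 34

Derivation:
Step 0: N_X=1, N_F=0, N_B=1, L=2
Step 1: N_X=1, N_F=0, N_B=2, L=3
Step 2: N_X=2, N_F=0, N_B=3, L=5
Step 3: N_X=3, N_F=0, N_B=5, L=8
Step 4: N_X=5, N_F=0, N_B=8, L=13
Step 5: N_X=8, N_F=0, N_B=13, L=21
Step 6: N_X=13, N_F=0, N_B=21, L=34


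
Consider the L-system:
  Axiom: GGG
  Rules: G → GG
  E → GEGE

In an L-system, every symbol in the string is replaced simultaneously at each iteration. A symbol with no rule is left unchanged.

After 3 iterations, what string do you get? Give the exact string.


Step 0: GGG
Step 1: GGGGGG
Step 2: GGGGGGGGGGGG
Step 3: GGGGGGGGGGGGGGGGGGGGGGGG

Answer: GGGGGGGGGGGGGGGGGGGGGGGG


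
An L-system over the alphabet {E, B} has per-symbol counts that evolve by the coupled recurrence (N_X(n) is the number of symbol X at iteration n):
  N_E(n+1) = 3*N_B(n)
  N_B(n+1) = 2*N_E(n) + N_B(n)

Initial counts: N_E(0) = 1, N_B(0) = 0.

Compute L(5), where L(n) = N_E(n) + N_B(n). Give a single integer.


Step 0: N_E=1, N_B=0, L=1
Step 1: N_E=0, N_B=2, L=2
Step 2: N_E=6, N_B=2, L=8
Step 3: N_E=6, N_B=14, L=20
Step 4: N_E=42, N_B=26, L=68
Step 5: N_E=78, N_B=110, L=188

Answer: 188


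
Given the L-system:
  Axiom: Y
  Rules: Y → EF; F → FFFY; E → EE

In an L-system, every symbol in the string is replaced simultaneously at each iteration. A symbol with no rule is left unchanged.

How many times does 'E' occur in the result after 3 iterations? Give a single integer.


Answer: 5

Derivation:
Step 0: Y  (0 'E')
Step 1: EF  (1 'E')
Step 2: EEFFFY  (2 'E')
Step 3: EEEEFFFYFFFYFFFYEF  (5 'E')


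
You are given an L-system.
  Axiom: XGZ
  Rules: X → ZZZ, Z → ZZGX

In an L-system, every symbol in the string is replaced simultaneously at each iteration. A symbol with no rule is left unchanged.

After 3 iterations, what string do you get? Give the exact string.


Step 0: XGZ
Step 1: ZZZGZZGX
Step 2: ZZGXZZGXZZGXGZZGXZZGXGZZZ
Step 3: ZZGXZZGXGZZZZZGXZZGXGZZZZZGXZZGXGZZZGZZGXZZGXGZZZZZGXZZGXGZZZGZZGXZZGXZZGX

Answer: ZZGXZZGXGZZZZZGXZZGXGZZZZZGXZZGXGZZZGZZGXZZGXGZZZZZGXZZGXGZZZGZZGXZZGXZZGX


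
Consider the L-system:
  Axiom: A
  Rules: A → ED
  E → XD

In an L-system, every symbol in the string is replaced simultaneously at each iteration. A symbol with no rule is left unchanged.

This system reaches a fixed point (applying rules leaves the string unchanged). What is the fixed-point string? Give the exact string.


Step 0: A
Step 1: ED
Step 2: XDD
Step 3: XDD  (unchanged — fixed point at step 2)

Answer: XDD


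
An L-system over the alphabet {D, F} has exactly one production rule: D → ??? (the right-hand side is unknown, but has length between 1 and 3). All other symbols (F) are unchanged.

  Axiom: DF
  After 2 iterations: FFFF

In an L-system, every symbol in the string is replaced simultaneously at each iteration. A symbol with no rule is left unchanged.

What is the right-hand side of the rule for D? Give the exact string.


Trying D → FFF:
  Step 0: DF
  Step 1: FFFF
  Step 2: FFFF
Matches the given result.

Answer: FFF


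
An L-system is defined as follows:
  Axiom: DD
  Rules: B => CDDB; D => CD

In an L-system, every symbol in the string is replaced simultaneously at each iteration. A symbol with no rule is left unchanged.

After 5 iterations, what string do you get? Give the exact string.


Step 0: DD
Step 1: CDCD
Step 2: CCDCCD
Step 3: CCCDCCCD
Step 4: CCCCDCCCCD
Step 5: CCCCCDCCCCCD

Answer: CCCCCDCCCCCD


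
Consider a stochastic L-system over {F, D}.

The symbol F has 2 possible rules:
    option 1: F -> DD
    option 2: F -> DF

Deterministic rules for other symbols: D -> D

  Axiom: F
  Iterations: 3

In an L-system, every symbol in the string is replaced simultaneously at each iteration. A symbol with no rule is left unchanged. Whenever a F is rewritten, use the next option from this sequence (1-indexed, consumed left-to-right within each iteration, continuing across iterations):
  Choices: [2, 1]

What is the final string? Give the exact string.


Step 0: F
Step 1: DF  (used choices [2])
Step 2: DDD  (used choices [1])
Step 3: DDD  (used choices [])

Answer: DDD


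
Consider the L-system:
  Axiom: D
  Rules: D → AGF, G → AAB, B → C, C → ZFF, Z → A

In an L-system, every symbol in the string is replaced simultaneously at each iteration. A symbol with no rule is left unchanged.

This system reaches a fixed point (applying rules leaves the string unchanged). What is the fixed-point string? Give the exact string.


Answer: AAAAFFF

Derivation:
Step 0: D
Step 1: AGF
Step 2: AAABF
Step 3: AAACF
Step 4: AAAZFFF
Step 5: AAAAFFF
Step 6: AAAAFFF  (unchanged — fixed point at step 5)


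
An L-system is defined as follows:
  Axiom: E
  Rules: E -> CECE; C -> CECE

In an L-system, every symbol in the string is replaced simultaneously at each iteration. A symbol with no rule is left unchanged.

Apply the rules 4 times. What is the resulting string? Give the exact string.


Step 0: E
Step 1: CECE
Step 2: CECECECECECECECE
Step 3: CECECECECECECECECECECECECECECECECECECECECECECECECECECECECECECECE
Step 4: CECECECECECECECECECECECECECECECECECECECECECECECECECECECECECECECECECECECECECECECECECECECECECECECECECECECECECECECECECECECECECECECECECECECECECECECECECECECECECECECECECECECECECECECECECECECECECECECECECECECECECECECECECECECECECECECECECECECECECECECECECECECECECECECE

Answer: CECECECECECECECECECECECECECECECECECECECECECECECECECECECECECECECECECECECECECECECECECECECECECECECECECECECECECECECECECECECECECECECECECECECECECECECECECECECECECECECECECECECECECECECECECECECECECECECECECECECECECECECECECECECECECECECECECECECECECECECECECECECECECECECE


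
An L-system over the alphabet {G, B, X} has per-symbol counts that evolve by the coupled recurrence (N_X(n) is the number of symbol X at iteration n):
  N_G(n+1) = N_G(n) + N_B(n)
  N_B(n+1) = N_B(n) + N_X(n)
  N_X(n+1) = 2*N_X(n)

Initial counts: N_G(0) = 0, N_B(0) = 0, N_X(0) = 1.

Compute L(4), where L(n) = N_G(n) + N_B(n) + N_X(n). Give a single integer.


Step 0: N_G=0, N_B=0, N_X=1, L=1
Step 1: N_G=0, N_B=1, N_X=2, L=3
Step 2: N_G=1, N_B=3, N_X=4, L=8
Step 3: N_G=4, N_B=7, N_X=8, L=19
Step 4: N_G=11, N_B=15, N_X=16, L=42

Answer: 42


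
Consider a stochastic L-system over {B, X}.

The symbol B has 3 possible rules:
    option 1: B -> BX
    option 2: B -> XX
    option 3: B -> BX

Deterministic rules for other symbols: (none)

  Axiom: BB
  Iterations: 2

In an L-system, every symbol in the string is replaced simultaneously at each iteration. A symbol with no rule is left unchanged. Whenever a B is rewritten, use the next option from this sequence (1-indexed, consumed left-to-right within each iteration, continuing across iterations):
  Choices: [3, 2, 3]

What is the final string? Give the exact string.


Answer: BXXXX

Derivation:
Step 0: BB
Step 1: BXXX  (used choices [3, 2])
Step 2: BXXXX  (used choices [3])


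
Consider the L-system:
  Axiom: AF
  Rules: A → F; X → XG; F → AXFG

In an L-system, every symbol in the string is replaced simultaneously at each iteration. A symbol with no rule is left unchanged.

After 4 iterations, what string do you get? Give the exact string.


Answer: AXFGXGGFXGAXFGGGFXGAXFGGXGGGAXFGXGGFXGAXFGGGG

Derivation:
Step 0: AF
Step 1: FAXFG
Step 2: AXFGFXGAXFGG
Step 3: FXGAXFGGAXFGXGGFXGAXFGGG
Step 4: AXFGXGGFXGAXFGGGFXGAXFGGXGGGAXFGXGGFXGAXFGGGG


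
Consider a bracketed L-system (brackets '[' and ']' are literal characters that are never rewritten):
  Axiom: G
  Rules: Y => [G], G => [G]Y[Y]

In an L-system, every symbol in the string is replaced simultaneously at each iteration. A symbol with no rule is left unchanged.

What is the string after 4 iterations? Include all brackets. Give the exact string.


Answer: [[[[G]Y[Y]][G][[G]]][[G]Y[Y]][[[G]Y[Y]]]][[[G]Y[Y]][G][[G]]][[[[G]Y[Y]][G][[G]]]]

Derivation:
Step 0: G
Step 1: [G]Y[Y]
Step 2: [[G]Y[Y]][G][[G]]
Step 3: [[[G]Y[Y]][G][[G]]][[G]Y[Y]][[[G]Y[Y]]]
Step 4: [[[[G]Y[Y]][G][[G]]][[G]Y[Y]][[[G]Y[Y]]]][[[G]Y[Y]][G][[G]]][[[[G]Y[Y]][G][[G]]]]


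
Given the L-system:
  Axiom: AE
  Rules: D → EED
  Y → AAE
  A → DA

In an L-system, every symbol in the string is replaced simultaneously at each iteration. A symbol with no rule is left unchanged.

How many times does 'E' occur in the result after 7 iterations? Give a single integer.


Answer: 43

Derivation:
Step 0: AE  (1 'E')
Step 1: DAE  (1 'E')
Step 2: EEDDAE  (3 'E')
Step 3: EEEEDEEDDAE  (7 'E')
Step 4: EEEEEEDEEEEDEEDDAE  (13 'E')
Step 5: EEEEEEEEDEEEEEEDEEEEDEEDDAE  (21 'E')
Step 6: EEEEEEEEEEDEEEEEEEEDEEEEEEDEEEEDEEDDAE  (31 'E')
Step 7: EEEEEEEEEEEEDEEEEEEEEEEDEEEEEEEEDEEEEEEDEEEEDEEDDAE  (43 'E')


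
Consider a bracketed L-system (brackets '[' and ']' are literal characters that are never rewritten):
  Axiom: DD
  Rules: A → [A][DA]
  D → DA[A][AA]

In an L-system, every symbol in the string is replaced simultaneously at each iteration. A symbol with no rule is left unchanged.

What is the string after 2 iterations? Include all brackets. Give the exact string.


Step 0: DD
Step 1: DA[A][AA]DA[A][AA]
Step 2: DA[A][AA][A][DA][[A][DA]][[A][DA][A][DA]]DA[A][AA][A][DA][[A][DA]][[A][DA][A][DA]]

Answer: DA[A][AA][A][DA][[A][DA]][[A][DA][A][DA]]DA[A][AA][A][DA][[A][DA]][[A][DA][A][DA]]


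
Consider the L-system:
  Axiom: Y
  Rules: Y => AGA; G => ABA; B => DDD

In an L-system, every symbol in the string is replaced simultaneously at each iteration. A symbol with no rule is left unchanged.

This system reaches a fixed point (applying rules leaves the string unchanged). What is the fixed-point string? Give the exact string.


Answer: AADDDAA

Derivation:
Step 0: Y
Step 1: AGA
Step 2: AABAA
Step 3: AADDDAA
Step 4: AADDDAA  (unchanged — fixed point at step 3)


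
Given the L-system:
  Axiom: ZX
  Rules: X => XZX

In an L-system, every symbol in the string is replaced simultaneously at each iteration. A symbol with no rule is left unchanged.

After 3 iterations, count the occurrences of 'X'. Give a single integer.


Step 0: ZX  (1 'X')
Step 1: ZXZX  (2 'X')
Step 2: ZXZXZXZX  (4 'X')
Step 3: ZXZXZXZXZXZXZXZX  (8 'X')

Answer: 8


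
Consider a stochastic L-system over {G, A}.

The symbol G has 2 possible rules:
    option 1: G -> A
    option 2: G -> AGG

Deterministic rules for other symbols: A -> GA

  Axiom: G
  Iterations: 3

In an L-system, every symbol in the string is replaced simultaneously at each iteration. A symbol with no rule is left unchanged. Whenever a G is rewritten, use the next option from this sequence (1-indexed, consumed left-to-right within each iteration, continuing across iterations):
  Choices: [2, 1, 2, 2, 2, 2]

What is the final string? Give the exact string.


Answer: AGGGAGAGAAGGAGG

Derivation:
Step 0: G
Step 1: AGG  (used choices [2])
Step 2: GAAAGG  (used choices [1, 2])
Step 3: AGGGAGAGAAGGAGG  (used choices [2, 2, 2])


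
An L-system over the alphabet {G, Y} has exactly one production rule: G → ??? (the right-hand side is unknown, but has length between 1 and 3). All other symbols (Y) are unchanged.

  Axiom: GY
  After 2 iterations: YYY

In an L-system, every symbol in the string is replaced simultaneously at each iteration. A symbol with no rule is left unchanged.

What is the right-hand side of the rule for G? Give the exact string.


Answer: YY

Derivation:
Trying G → YY:
  Step 0: GY
  Step 1: YYY
  Step 2: YYY
Matches the given result.


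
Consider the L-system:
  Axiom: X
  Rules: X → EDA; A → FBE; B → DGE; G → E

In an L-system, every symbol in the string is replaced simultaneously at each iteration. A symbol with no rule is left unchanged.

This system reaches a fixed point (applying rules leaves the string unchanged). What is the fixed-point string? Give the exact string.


Answer: EDFDEEE

Derivation:
Step 0: X
Step 1: EDA
Step 2: EDFBE
Step 3: EDFDGEE
Step 4: EDFDEEE
Step 5: EDFDEEE  (unchanged — fixed point at step 4)


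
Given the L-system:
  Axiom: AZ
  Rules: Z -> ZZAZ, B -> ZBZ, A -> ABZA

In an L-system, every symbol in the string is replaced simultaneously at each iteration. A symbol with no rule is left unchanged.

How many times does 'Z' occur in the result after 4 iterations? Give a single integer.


Step 0: AZ  (1 'Z')
Step 1: ABZAZZAZ  (4 'Z')
Step 2: ABZAZBZZZAZABZAZZAZZZAZABZAZZAZ  (17 'Z')
Step 3: ABZAZBZZZAZABZAZZAZZBZZZAZZZAZZZAZABZAZZAZABZAZBZZZAZABZAZZAZZZAZABZAZZAZZZAZZZAZABZAZZAZABZAZBZZZAZABZAZZAZZZAZABZAZZAZ  (69 'Z')
Step 4: ABZAZBZZZAZABZAZZAZZBZZZAZZZAZZZAZABZAZZAZABZAZBZZZAZABZAZZAZZZAZABZAZZAZZZAZZBZZZAZZZAZZZAZABZAZZAZZZAZZZAZABZAZZAZZZAZZZAZABZAZZAZABZAZBZZZAZABZAZZAZZZAZABZAZZAZABZAZBZZZAZABZAZZAZZBZZZAZZZAZZZAZABZAZZAZABZAZBZZZAZABZAZZAZZZAZABZAZZAZZZAZZZAZABZAZZAZABZAZBZZZAZABZAZZAZZZAZABZAZZAZZZAZZZAZABZAZZAZZZAZZZAZABZAZZAZABZAZBZZZAZABZAZZAZZZAZABZAZZAZABZAZBZZZAZABZAZZAZZBZZZAZZZAZZZAZABZAZZAZABZAZBZZZAZABZAZZAZZZAZABZAZZAZZZAZZZAZABZAZZAZABZAZBZZZAZABZAZZAZZZAZABZAZZAZ  (272 'Z')

Answer: 272


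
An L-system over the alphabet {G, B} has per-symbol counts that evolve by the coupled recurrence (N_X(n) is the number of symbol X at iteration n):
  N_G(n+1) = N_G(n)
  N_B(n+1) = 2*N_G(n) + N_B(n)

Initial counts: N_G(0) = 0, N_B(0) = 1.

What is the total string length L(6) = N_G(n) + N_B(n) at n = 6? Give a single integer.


Step 0: N_G=0, N_B=1, L=1
Step 1: N_G=0, N_B=1, L=1
Step 2: N_G=0, N_B=1, L=1
Step 3: N_G=0, N_B=1, L=1
Step 4: N_G=0, N_B=1, L=1
Step 5: N_G=0, N_B=1, L=1
Step 6: N_G=0, N_B=1, L=1

Answer: 1


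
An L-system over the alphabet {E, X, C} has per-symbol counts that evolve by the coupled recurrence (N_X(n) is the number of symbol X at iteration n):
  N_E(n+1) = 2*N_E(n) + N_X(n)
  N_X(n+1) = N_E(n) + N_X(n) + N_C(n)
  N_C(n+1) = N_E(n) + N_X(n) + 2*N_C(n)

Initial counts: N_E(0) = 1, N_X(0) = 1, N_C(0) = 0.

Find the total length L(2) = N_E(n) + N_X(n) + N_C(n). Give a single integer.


Answer: 24

Derivation:
Step 0: N_E=1, N_X=1, N_C=0, L=2
Step 1: N_E=3, N_X=2, N_C=2, L=7
Step 2: N_E=8, N_X=7, N_C=9, L=24


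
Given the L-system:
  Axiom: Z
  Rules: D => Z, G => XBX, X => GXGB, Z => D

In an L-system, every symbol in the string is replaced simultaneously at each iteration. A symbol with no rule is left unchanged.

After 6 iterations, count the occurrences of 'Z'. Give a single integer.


Step 0: Z  (1 'Z')
Step 1: D  (0 'Z')
Step 2: Z  (1 'Z')
Step 3: D  (0 'Z')
Step 4: Z  (1 'Z')
Step 5: D  (0 'Z')
Step 6: Z  (1 'Z')

Answer: 1


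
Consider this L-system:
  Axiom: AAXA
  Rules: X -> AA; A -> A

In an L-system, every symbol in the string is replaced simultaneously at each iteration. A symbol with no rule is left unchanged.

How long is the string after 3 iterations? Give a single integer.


Step 0: length = 4
Step 1: length = 5
Step 2: length = 5
Step 3: length = 5

Answer: 5


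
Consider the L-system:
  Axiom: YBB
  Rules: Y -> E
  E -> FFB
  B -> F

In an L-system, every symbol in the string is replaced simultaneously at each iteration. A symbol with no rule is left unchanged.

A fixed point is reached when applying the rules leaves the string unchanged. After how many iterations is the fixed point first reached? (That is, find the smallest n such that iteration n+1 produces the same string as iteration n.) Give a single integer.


Step 0: YBB
Step 1: EFF
Step 2: FFBFF
Step 3: FFFFF
Step 4: FFFFF  (unchanged — fixed point at step 3)

Answer: 3


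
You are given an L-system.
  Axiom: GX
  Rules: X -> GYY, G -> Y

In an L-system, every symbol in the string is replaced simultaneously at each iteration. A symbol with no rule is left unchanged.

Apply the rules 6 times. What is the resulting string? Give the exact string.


Step 0: GX
Step 1: YGYY
Step 2: YYYY
Step 3: YYYY
Step 4: YYYY
Step 5: YYYY
Step 6: YYYY

Answer: YYYY


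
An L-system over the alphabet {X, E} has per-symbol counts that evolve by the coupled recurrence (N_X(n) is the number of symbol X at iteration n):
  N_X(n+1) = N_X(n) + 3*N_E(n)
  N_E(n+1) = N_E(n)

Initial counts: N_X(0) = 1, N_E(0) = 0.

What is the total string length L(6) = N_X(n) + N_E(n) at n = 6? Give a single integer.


Answer: 1

Derivation:
Step 0: N_X=1, N_E=0, L=1
Step 1: N_X=1, N_E=0, L=1
Step 2: N_X=1, N_E=0, L=1
Step 3: N_X=1, N_E=0, L=1
Step 4: N_X=1, N_E=0, L=1
Step 5: N_X=1, N_E=0, L=1
Step 6: N_X=1, N_E=0, L=1


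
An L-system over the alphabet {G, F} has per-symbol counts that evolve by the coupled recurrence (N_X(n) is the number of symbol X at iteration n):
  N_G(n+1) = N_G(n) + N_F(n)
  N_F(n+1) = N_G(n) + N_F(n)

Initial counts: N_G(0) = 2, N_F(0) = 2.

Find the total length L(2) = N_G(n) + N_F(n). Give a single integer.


Step 0: N_G=2, N_F=2, L=4
Step 1: N_G=4, N_F=4, L=8
Step 2: N_G=8, N_F=8, L=16

Answer: 16


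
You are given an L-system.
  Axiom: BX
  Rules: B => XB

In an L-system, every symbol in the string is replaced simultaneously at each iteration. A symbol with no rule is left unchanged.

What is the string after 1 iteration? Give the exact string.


Step 0: BX
Step 1: XBX

Answer: XBX


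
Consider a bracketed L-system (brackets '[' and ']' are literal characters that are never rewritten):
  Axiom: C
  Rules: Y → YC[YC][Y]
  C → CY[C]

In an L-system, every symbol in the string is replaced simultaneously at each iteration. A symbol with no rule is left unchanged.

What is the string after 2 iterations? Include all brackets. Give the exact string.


Answer: CY[C]YC[YC][Y][CY[C]]

Derivation:
Step 0: C
Step 1: CY[C]
Step 2: CY[C]YC[YC][Y][CY[C]]


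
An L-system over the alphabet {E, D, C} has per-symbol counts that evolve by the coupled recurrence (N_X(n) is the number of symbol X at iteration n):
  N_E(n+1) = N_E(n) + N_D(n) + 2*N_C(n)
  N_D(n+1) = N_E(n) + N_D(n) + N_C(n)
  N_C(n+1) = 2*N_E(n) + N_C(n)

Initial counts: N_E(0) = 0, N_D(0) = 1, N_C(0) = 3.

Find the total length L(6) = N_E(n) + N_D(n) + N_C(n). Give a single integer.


Answer: 6528

Derivation:
Step 0: N_E=0, N_D=1, N_C=3, L=4
Step 1: N_E=7, N_D=4, N_C=3, L=14
Step 2: N_E=17, N_D=14, N_C=17, L=48
Step 3: N_E=65, N_D=48, N_C=51, L=164
Step 4: N_E=215, N_D=164, N_C=181, L=560
Step 5: N_E=741, N_D=560, N_C=611, L=1912
Step 6: N_E=2523, N_D=1912, N_C=2093, L=6528


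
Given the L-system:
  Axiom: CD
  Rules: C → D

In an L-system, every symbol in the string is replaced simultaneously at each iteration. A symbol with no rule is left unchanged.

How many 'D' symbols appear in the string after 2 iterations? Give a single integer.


Answer: 2

Derivation:
Step 0: CD  (1 'D')
Step 1: DD  (2 'D')
Step 2: DD  (2 'D')


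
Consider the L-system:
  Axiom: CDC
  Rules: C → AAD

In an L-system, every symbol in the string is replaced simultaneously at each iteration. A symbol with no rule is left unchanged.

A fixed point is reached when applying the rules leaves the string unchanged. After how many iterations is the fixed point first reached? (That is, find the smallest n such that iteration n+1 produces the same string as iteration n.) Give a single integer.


Answer: 1

Derivation:
Step 0: CDC
Step 1: AADDAAD
Step 2: AADDAAD  (unchanged — fixed point at step 1)


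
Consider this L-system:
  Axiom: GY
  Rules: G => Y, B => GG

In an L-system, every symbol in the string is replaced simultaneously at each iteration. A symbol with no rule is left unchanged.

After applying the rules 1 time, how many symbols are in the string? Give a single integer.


Answer: 2

Derivation:
Step 0: length = 2
Step 1: length = 2


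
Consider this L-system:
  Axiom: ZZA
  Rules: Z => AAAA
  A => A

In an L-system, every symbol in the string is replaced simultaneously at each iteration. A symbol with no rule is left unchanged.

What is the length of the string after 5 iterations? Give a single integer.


Answer: 9

Derivation:
Step 0: length = 3
Step 1: length = 9
Step 2: length = 9
Step 3: length = 9
Step 4: length = 9
Step 5: length = 9


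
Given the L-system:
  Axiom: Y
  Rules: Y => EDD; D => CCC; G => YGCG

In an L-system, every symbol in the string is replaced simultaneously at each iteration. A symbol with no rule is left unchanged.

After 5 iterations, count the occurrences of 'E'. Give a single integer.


Step 0: Y  (0 'E')
Step 1: EDD  (1 'E')
Step 2: ECCCCCC  (1 'E')
Step 3: ECCCCCC  (1 'E')
Step 4: ECCCCCC  (1 'E')
Step 5: ECCCCCC  (1 'E')

Answer: 1


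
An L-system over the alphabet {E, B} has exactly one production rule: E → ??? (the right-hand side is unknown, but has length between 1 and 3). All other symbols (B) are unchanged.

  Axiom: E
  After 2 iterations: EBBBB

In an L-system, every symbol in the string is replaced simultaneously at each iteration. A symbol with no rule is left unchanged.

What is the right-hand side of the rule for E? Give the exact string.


Trying E → EBB:
  Step 0: E
  Step 1: EBB
  Step 2: EBBBB
Matches the given result.

Answer: EBB


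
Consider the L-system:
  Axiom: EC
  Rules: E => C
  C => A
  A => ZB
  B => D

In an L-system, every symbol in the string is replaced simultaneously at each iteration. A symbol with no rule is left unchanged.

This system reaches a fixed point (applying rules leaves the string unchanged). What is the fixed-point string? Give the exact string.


Step 0: EC
Step 1: CA
Step 2: AZB
Step 3: ZBZD
Step 4: ZDZD
Step 5: ZDZD  (unchanged — fixed point at step 4)

Answer: ZDZD


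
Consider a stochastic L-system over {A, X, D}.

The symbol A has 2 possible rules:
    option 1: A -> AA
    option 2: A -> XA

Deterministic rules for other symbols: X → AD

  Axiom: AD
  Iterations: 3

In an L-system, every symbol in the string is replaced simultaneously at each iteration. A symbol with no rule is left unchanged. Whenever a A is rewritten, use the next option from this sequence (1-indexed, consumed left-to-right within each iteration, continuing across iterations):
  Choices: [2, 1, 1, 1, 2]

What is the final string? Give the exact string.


Step 0: AD
Step 1: XAD  (used choices [2])
Step 2: ADAAD  (used choices [1])
Step 3: AADAAXAD  (used choices [1, 1, 2])

Answer: AADAAXAD


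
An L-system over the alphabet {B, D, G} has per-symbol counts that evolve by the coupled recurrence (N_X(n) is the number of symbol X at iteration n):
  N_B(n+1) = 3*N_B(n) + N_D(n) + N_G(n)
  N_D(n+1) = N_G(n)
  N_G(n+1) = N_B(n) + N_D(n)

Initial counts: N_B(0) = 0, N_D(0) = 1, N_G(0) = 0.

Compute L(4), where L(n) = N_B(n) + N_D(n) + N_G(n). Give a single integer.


Answer: 68

Derivation:
Step 0: N_B=0, N_D=1, N_G=0, L=1
Step 1: N_B=1, N_D=0, N_G=1, L=2
Step 2: N_B=4, N_D=1, N_G=1, L=6
Step 3: N_B=14, N_D=1, N_G=5, L=20
Step 4: N_B=48, N_D=5, N_G=15, L=68


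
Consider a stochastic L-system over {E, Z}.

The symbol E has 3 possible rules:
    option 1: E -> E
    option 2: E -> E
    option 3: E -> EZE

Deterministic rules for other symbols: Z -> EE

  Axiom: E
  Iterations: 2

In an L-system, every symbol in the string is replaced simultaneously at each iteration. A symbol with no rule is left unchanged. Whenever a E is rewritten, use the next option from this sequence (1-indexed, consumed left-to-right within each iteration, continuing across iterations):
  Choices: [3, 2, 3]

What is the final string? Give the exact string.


Step 0: E
Step 1: EZE  (used choices [3])
Step 2: EEEEZE  (used choices [2, 3])

Answer: EEEEZE


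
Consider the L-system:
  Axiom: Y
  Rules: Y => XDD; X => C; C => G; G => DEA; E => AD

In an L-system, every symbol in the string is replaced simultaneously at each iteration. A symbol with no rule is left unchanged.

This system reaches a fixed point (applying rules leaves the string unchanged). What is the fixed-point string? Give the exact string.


Step 0: Y
Step 1: XDD
Step 2: CDD
Step 3: GDD
Step 4: DEADD
Step 5: DADADD
Step 6: DADADD  (unchanged — fixed point at step 5)

Answer: DADADD


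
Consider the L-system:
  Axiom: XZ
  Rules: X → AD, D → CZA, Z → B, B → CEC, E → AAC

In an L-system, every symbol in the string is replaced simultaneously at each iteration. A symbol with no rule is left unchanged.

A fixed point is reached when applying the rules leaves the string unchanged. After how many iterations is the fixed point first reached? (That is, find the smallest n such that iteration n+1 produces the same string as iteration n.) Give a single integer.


Step 0: XZ
Step 1: ADB
Step 2: ACZACEC
Step 3: ACBACAACC
Step 4: ACCECACAACC
Step 5: ACCAACCACAACC
Step 6: ACCAACCACAACC  (unchanged — fixed point at step 5)

Answer: 5


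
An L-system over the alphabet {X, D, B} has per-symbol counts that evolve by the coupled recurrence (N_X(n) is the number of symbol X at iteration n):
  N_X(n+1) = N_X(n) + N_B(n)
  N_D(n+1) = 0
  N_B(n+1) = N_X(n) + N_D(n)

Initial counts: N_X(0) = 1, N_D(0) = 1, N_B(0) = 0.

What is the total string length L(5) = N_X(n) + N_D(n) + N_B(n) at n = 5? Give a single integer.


Answer: 18

Derivation:
Step 0: N_X=1, N_D=1, N_B=0, L=2
Step 1: N_X=1, N_D=0, N_B=2, L=3
Step 2: N_X=3, N_D=0, N_B=1, L=4
Step 3: N_X=4, N_D=0, N_B=3, L=7
Step 4: N_X=7, N_D=0, N_B=4, L=11
Step 5: N_X=11, N_D=0, N_B=7, L=18


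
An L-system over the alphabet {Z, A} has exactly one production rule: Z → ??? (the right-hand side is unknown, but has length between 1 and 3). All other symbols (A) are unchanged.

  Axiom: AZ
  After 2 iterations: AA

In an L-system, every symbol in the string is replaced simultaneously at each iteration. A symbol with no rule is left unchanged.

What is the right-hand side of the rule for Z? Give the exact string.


Answer: A

Derivation:
Trying Z → A:
  Step 0: AZ
  Step 1: AA
  Step 2: AA
Matches the given result.


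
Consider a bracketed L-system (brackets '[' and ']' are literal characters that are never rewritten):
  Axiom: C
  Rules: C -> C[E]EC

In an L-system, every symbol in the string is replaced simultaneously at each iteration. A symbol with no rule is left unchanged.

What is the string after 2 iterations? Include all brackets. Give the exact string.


Answer: C[E]EC[E]EC[E]EC

Derivation:
Step 0: C
Step 1: C[E]EC
Step 2: C[E]EC[E]EC[E]EC


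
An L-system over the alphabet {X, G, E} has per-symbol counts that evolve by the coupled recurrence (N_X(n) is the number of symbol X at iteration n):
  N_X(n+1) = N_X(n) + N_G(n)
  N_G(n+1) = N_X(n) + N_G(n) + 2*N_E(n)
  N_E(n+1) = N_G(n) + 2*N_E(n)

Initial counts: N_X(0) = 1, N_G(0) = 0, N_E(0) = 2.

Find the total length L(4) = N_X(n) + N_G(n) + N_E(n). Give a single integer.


Answer: 338

Derivation:
Step 0: N_X=1, N_G=0, N_E=2, L=3
Step 1: N_X=1, N_G=5, N_E=4, L=10
Step 2: N_X=6, N_G=14, N_E=13, L=33
Step 3: N_X=20, N_G=46, N_E=40, L=106
Step 4: N_X=66, N_G=146, N_E=126, L=338


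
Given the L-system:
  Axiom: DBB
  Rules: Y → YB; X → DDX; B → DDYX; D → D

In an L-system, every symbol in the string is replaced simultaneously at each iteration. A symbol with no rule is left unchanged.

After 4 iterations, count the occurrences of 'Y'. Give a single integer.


Answer: 6

Derivation:
Step 0: DBB  (0 'Y')
Step 1: DDDYXDDYX  (2 'Y')
Step 2: DDDYBDDXDDYBDDX  (2 'Y')
Step 3: DDDYBDDYXDDDDXDDYBDDYXDDDDX  (4 'Y')
Step 4: DDDYBDDYXDDYBDDXDDDDDDXDDYBDDYXDDYBDDXDDDDDDX  (6 'Y')


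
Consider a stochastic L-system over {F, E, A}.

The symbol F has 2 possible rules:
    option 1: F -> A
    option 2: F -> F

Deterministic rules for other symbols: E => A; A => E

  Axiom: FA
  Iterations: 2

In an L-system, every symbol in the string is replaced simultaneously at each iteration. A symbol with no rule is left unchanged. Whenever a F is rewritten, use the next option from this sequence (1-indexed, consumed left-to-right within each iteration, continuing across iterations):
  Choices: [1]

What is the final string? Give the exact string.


Step 0: FA
Step 1: AE  (used choices [1])
Step 2: EA  (used choices [])

Answer: EA


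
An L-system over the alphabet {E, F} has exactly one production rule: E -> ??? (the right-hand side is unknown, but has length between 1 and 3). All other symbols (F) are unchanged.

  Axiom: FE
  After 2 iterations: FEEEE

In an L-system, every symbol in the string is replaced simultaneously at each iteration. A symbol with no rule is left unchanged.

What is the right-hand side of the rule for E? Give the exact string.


Answer: EE

Derivation:
Trying E -> EE:
  Step 0: FE
  Step 1: FEE
  Step 2: FEEEE
Matches the given result.


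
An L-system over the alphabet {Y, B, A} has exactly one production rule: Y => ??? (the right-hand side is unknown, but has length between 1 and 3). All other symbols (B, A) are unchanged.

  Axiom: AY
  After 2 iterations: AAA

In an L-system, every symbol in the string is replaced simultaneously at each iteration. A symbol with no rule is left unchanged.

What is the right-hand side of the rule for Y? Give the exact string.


Answer: AA

Derivation:
Trying Y => AA:
  Step 0: AY
  Step 1: AAA
  Step 2: AAA
Matches the given result.


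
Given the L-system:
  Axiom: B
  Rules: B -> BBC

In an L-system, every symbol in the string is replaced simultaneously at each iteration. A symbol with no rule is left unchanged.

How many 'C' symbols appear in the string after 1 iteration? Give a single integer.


Answer: 1

Derivation:
Step 0: B  (0 'C')
Step 1: BBC  (1 'C')


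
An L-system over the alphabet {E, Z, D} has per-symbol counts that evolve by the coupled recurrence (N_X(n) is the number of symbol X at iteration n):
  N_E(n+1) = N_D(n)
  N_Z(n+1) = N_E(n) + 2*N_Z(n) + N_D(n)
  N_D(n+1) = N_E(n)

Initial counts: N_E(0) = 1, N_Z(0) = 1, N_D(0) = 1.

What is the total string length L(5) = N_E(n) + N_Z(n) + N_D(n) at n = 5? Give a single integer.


Answer: 96

Derivation:
Step 0: N_E=1, N_Z=1, N_D=1, L=3
Step 1: N_E=1, N_Z=4, N_D=1, L=6
Step 2: N_E=1, N_Z=10, N_D=1, L=12
Step 3: N_E=1, N_Z=22, N_D=1, L=24
Step 4: N_E=1, N_Z=46, N_D=1, L=48
Step 5: N_E=1, N_Z=94, N_D=1, L=96


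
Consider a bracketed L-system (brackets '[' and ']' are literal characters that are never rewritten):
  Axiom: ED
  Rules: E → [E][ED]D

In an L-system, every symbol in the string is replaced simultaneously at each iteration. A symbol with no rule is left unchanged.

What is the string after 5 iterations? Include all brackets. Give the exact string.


Step 0: ED
Step 1: [E][ED]DD
Step 2: [[E][ED]D][[E][ED]DD]DD
Step 3: [[[E][ED]D][[E][ED]DD]D][[[E][ED]D][[E][ED]DD]DD]DD
Step 4: [[[[E][ED]D][[E][ED]DD]D][[[E][ED]D][[E][ED]DD]DD]D][[[[E][ED]D][[E][ED]DD]D][[[E][ED]D][[E][ED]DD]DD]DD]DD
Step 5: [[[[[E][ED]D][[E][ED]DD]D][[[E][ED]D][[E][ED]DD]DD]D][[[[E][ED]D][[E][ED]DD]D][[[E][ED]D][[E][ED]DD]DD]DD]D][[[[[E][ED]D][[E][ED]DD]D][[[E][ED]D][[E][ED]DD]DD]D][[[[E][ED]D][[E][ED]DD]D][[[E][ED]D][[E][ED]DD]DD]DD]DD]DD

Answer: [[[[[E][ED]D][[E][ED]DD]D][[[E][ED]D][[E][ED]DD]DD]D][[[[E][ED]D][[E][ED]DD]D][[[E][ED]D][[E][ED]DD]DD]DD]D][[[[[E][ED]D][[E][ED]DD]D][[[E][ED]D][[E][ED]DD]DD]D][[[[E][ED]D][[E][ED]DD]D][[[E][ED]D][[E][ED]DD]DD]DD]DD]DD


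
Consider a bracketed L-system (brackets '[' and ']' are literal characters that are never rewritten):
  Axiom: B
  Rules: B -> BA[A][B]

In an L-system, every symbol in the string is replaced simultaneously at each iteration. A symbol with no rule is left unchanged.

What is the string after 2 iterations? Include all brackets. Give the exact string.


Step 0: B
Step 1: BA[A][B]
Step 2: BA[A][B]A[A][BA[A][B]]

Answer: BA[A][B]A[A][BA[A][B]]


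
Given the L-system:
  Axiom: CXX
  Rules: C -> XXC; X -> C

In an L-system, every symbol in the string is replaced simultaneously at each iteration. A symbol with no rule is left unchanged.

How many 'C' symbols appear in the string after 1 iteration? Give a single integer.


Answer: 3

Derivation:
Step 0: CXX  (1 'C')
Step 1: XXCCC  (3 'C')


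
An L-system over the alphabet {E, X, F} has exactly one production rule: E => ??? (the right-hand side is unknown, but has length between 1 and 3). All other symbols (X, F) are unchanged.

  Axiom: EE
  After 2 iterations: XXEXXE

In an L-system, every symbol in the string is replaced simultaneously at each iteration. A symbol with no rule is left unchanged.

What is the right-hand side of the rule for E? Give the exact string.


Trying E => XE:
  Step 0: EE
  Step 1: XEXE
  Step 2: XXEXXE
Matches the given result.

Answer: XE


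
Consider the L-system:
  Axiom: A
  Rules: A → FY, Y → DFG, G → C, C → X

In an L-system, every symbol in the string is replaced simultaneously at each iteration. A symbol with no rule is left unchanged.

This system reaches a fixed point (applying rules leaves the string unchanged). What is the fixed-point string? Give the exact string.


Step 0: A
Step 1: FY
Step 2: FDFG
Step 3: FDFC
Step 4: FDFX
Step 5: FDFX  (unchanged — fixed point at step 4)

Answer: FDFX


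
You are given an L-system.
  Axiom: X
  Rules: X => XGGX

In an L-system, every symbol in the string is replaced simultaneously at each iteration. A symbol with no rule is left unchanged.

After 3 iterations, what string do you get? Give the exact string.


Answer: XGGXGGXGGXGGXGGXGGXGGX

Derivation:
Step 0: X
Step 1: XGGX
Step 2: XGGXGGXGGX
Step 3: XGGXGGXGGXGGXGGXGGXGGX


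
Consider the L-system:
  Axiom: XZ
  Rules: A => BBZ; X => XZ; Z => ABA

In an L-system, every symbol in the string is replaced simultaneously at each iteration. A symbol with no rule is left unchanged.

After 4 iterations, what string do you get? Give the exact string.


Step 0: XZ
Step 1: XZABA
Step 2: XZABABBZBBBZ
Step 3: XZABABBZBBBZBBABABBBABA
Step 4: XZABABBZBBBZBBABABBBABABBBBZBBBZBBBBBZBBBZ

Answer: XZABABBZBBBZBBABABBBABABBBBZBBBZBBBBBZBBBZ


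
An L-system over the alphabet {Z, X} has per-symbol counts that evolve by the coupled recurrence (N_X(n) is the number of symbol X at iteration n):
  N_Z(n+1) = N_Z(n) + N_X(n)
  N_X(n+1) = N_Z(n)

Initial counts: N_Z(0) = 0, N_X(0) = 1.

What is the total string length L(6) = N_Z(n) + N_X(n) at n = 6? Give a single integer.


Step 0: N_Z=0, N_X=1, L=1
Step 1: N_Z=1, N_X=0, L=1
Step 2: N_Z=1, N_X=1, L=2
Step 3: N_Z=2, N_X=1, L=3
Step 4: N_Z=3, N_X=2, L=5
Step 5: N_Z=5, N_X=3, L=8
Step 6: N_Z=8, N_X=5, L=13

Answer: 13


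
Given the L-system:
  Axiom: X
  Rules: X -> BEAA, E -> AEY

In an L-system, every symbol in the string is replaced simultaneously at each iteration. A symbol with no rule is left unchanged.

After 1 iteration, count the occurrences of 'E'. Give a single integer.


Answer: 1

Derivation:
Step 0: X  (0 'E')
Step 1: BEAA  (1 'E')


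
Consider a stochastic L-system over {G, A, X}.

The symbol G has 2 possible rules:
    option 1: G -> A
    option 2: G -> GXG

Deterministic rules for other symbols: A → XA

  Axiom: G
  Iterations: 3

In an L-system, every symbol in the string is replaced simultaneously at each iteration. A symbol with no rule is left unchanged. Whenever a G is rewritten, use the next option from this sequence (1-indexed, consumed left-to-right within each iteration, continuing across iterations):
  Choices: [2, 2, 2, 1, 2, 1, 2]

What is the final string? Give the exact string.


Step 0: G
Step 1: GXG  (used choices [2])
Step 2: GXGXGXG  (used choices [2, 2])
Step 3: AXGXGXAXGXG  (used choices [1, 2, 1, 2])

Answer: AXGXGXAXGXG


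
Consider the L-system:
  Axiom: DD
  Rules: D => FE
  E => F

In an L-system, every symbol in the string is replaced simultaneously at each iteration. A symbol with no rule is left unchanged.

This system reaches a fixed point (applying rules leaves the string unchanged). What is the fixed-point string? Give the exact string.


Answer: FFFF

Derivation:
Step 0: DD
Step 1: FEFE
Step 2: FFFF
Step 3: FFFF  (unchanged — fixed point at step 2)


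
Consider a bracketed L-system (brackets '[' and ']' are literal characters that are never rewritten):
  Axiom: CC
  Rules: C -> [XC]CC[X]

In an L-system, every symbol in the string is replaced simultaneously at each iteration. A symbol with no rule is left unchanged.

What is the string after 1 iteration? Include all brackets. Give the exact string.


Answer: [XC]CC[X][XC]CC[X]

Derivation:
Step 0: CC
Step 1: [XC]CC[X][XC]CC[X]


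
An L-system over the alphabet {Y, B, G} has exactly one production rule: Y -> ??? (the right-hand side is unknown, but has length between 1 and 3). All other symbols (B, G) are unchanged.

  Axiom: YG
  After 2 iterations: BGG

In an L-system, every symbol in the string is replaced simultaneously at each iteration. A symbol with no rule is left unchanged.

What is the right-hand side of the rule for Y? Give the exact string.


Trying Y -> BG:
  Step 0: YG
  Step 1: BGG
  Step 2: BGG
Matches the given result.

Answer: BG


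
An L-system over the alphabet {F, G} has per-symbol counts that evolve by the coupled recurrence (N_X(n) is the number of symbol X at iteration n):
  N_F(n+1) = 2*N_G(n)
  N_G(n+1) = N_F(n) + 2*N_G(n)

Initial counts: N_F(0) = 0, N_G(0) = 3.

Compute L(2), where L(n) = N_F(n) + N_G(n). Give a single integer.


Answer: 30

Derivation:
Step 0: N_F=0, N_G=3, L=3
Step 1: N_F=6, N_G=6, L=12
Step 2: N_F=12, N_G=18, L=30
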